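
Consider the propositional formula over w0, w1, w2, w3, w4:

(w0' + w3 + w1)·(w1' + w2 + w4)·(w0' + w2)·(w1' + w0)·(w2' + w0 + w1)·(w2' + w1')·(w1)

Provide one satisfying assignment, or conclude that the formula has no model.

UNSATISFIABLE

From the singleton clause (w1), w1 = 1.
From the singleton clause (w0), w0 = 1.
From the singleton clause (w2), w2 = 1.
But (w2') is also a unit clause — contradiction.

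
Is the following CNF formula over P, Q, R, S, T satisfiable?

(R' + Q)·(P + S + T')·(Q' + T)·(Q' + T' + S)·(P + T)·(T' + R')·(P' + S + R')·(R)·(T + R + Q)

Unsatisfiable

Unit clause (R) forces R = 1.
Unit clause (Q) forces Q = 1.
Unit clause (T) forces T = 1.
But (T') is also a unit clause — contradiction.
No assignment satisfies every clause.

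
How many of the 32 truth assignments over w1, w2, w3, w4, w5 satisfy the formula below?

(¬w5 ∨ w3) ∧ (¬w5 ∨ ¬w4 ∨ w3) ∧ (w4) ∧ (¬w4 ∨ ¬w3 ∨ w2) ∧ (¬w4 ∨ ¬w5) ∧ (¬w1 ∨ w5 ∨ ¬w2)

There are 2^5 = 32 truth assignments over (w1, w2, w3, w4, w5).
Split on w5. With w5 = True, the clauses containing w5 are satisfied and ¬w5 drops from the rest; 0 of the 2^4 = 16 assignments to the other variables satisfy what remains.
With w5 = False, by the same count on the reduced clause set, 4 assignments work.
Total: 0 + 4 = 4.

4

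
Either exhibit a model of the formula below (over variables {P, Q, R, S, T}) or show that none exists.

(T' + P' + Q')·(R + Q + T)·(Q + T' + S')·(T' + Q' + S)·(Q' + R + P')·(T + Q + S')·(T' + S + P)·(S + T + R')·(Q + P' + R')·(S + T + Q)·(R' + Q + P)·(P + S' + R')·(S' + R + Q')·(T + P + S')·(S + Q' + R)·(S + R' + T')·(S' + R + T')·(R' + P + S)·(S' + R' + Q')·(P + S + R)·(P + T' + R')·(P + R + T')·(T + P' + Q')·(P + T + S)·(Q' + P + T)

Case T = 1:
Case P = 1:
From the singleton clause (Q'), Q = 0.
From the singleton clause (S'), S = 0.
From the singleton clause (R'), R = 0.
Every clause now holds.

P ↦ 1,  Q ↦ 0,  R ↦ 0,  S ↦ 0,  T ↦ 1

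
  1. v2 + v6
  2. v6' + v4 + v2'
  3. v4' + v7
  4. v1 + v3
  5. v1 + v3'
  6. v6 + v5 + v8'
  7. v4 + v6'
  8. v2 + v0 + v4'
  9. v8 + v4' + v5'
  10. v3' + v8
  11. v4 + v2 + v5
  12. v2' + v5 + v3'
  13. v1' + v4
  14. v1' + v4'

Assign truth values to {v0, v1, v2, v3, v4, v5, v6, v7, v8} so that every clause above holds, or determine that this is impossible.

UNSATISFIABLE

Try v2 = 1.
Try v6 = 0.
Try v4 = 0.
The clause (v1') is unit, so v1 = 0.
The clause (v3) is unit, so v3 = 1.
But (v3') is also a unit clause — contradiction.
Undo v4 and try v4 = 1.
The clause (v7) is unit, so v7 = 1.
The clause (v1') is unit, so v1 = 0.
The clause (v3) is unit, so v3 = 1.
But (v3') is also a unit clause — contradiction.
Either choice for v4 ends in contradiction.
Undo v6 and try v6 = 1.
The clause (v4) is unit, so v4 = 1.
The clause (v7) is unit, so v7 = 1.
The clause (v1') is unit, so v1 = 0.
The clause (v3) is unit, so v3 = 1.
But (v3') is also a unit clause — contradiction.
Either choice for v6 ends in contradiction.
Undo v2 and try v2 = 0.
The clause (v6) is unit, so v6 = 1.
The clause (v4) is unit, so v4 = 1.
The clause (v7) is unit, so v7 = 1.
The clause (v0) is unit, so v0 = 1.
The clause (v1') is unit, so v1 = 0.
The clause (v3) is unit, so v3 = 1.
But (v3') is also a unit clause — contradiction.
Either choice for v2 ends in contradiction.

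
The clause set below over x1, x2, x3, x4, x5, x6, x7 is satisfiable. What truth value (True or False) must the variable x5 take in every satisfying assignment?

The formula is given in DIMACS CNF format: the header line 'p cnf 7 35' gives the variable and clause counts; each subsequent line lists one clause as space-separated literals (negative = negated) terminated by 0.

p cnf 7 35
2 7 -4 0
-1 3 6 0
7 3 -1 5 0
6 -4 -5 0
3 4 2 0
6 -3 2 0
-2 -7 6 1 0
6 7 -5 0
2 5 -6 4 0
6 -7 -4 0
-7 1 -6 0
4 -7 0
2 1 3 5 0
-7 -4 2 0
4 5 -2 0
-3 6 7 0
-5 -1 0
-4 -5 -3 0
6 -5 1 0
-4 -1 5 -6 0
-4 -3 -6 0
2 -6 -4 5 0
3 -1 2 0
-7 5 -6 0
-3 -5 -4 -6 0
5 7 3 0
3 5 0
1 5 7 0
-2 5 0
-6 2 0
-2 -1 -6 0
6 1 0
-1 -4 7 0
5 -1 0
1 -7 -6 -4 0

Suppose x5 = False.
(x3) alone gives x3 = True.
(¬x2) alone gives x2 = False.
(x6) alone gives x6 = True.
Now (¬x6) is unsatisfied and unit — conflict.
So every satisfying assignment has x5 = True.

True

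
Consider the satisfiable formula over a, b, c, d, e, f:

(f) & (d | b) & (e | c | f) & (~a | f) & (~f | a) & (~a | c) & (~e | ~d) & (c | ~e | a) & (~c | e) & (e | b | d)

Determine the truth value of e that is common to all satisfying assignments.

True

Suppose e = 0.
From the singleton clause (f), f = 1.
From the singleton clause (a), a = 1.
From the singleton clause (c), c = 1.
But (~c) is also a unit clause — contradiction.
So every satisfying assignment has e = True.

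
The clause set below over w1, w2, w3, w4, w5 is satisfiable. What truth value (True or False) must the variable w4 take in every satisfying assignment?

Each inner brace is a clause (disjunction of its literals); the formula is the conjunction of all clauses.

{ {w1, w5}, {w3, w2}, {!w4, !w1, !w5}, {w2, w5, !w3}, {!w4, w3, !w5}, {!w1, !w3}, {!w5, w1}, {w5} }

False

Suppose w4 = true.
Unit clause (w5) forces w5 = true.
Unit clause (!w1) forces w1 = false.
Now (w1) is unsatisfied and unit — conflict.
So every satisfying assignment has w4 = False.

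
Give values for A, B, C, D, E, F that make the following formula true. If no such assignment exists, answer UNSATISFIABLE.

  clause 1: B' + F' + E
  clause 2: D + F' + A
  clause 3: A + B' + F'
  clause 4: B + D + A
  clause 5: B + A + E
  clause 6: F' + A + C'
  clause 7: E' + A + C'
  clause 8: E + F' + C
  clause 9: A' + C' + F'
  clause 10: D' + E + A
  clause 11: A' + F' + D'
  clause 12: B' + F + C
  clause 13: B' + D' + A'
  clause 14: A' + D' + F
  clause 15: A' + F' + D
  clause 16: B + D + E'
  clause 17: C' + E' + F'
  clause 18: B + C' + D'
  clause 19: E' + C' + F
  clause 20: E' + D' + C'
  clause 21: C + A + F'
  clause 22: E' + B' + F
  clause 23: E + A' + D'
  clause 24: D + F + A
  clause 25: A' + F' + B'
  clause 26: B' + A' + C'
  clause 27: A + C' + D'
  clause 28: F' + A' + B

A ↦ 0; B ↦ 0; C ↦ 0; D ↦ 1; E ↦ 1; F ↦ 0

Case B = 0:
Case D = 1:
The clause (C') is unit, so C = 0.
Case A = 0:
The clause (E) is unit, so E = 1.
The clause (F') is unit, so F = 0.
Every clause now holds.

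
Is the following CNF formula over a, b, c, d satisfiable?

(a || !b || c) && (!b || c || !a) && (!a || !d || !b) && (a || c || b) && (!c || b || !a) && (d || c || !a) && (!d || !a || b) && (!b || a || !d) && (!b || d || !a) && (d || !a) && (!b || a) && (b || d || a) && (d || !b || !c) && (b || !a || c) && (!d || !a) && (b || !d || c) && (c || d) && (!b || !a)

Yes

Case d = true:
Unit clause (!a) forces a = false.
Unit clause (!b) forces b = false.
Unit clause (c) forces c = true.
This assignment satisfies each clause.
A satisfying assignment: a=false,  b=false,  c=true,  d=true.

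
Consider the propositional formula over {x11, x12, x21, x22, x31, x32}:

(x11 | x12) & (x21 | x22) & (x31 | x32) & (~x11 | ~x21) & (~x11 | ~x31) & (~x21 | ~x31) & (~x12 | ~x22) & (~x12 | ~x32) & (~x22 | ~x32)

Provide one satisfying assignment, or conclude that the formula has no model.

Case x11 = 1:
The clause (~x21) is unit, so x21 = 0.
The clause (x22) is unit, so x22 = 1.
The clause (~x31) is unit, so x31 = 0.
The clause (x32) is unit, so x32 = 1.
Now (~x32) is unsatisfied and unit — conflict.
So x11 must be the other value — set x11 = 0.
The clause (x12) is unit, so x12 = 1.
The clause (~x22) is unit, so x22 = 0.
The clause (x21) is unit, so x21 = 1.
The clause (~x31) is unit, so x31 = 0.
The clause (x32) is unit, so x32 = 1.
Now (~x32) is unsatisfied and unit — conflict.
Both values of x11 lead to a conflict.

UNSATISFIABLE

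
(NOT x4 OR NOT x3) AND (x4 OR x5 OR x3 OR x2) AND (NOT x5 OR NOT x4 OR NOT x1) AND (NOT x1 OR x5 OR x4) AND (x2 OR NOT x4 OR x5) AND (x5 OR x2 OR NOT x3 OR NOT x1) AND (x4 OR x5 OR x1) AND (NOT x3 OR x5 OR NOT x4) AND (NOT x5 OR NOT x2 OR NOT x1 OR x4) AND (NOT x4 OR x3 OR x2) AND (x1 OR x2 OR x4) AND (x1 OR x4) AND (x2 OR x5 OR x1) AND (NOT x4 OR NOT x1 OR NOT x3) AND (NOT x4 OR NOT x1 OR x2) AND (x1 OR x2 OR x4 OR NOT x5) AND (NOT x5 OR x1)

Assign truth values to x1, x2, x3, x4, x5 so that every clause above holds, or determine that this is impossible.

Try x4 = true.
From the singleton clause (NOT x3), x3 = false.
From the singleton clause (x2), x2 = true.
Try x5 = false.
All clauses hold; x1 can take either value.

x1 ↦ true,  x2 ↦ true,  x3 ↦ false,  x4 ↦ true,  x5 ↦ false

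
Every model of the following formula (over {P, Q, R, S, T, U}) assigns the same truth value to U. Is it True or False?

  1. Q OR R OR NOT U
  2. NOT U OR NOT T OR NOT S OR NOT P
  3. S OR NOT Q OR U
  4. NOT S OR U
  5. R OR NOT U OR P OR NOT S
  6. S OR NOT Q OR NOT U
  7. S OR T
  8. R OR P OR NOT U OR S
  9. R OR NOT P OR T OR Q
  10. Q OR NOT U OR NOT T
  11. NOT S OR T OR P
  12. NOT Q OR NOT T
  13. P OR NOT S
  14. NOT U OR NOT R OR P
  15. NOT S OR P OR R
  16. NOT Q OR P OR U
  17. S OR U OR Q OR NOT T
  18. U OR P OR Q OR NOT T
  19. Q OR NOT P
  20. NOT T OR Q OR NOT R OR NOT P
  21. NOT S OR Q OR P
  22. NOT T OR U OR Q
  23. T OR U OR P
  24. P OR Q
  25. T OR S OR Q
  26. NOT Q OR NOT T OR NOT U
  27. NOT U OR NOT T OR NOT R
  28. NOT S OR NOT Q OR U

True

Suppose U = false.
The clause (NOT S) is unit, so S = false.
The clause (NOT Q) is unit, so Q = false.
The clause (T) is unit, so T = true.
Now (NOT T) is unsatisfied and unit — conflict.
So every satisfying assignment has U = True.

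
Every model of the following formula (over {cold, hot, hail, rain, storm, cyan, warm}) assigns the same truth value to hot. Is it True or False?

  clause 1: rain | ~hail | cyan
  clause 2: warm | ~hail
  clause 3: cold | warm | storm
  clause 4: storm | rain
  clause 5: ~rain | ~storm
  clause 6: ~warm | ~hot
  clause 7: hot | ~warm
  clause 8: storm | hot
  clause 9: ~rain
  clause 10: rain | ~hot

Suppose hot = 1.
From the singleton clause (~warm), warm = 0.
From the singleton clause (~hail), hail = 0.
From the singleton clause (~rain), rain = 0.
That conflicts with the unit clause (rain).
So every satisfying assignment has hot = False.

False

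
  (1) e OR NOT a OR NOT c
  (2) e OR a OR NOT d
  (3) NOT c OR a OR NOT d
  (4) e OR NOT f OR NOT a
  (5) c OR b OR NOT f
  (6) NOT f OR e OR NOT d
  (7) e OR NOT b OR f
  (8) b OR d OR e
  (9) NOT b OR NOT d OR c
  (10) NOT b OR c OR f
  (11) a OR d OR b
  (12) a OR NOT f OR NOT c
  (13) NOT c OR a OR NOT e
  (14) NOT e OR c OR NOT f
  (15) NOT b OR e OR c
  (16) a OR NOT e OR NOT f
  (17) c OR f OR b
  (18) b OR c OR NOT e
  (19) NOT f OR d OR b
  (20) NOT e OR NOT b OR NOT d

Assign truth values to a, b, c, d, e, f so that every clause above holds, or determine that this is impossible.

Branch on e: set e = true.
Branch on c: set c = true.
The clause (a) is unit, so a = true.
Branch on b: set b = false.
Branch on f: set f = false.
Every clause is now satisfied; d is unconstrained.

a: true,  b: false,  c: true,  d: true,  e: true,  f: false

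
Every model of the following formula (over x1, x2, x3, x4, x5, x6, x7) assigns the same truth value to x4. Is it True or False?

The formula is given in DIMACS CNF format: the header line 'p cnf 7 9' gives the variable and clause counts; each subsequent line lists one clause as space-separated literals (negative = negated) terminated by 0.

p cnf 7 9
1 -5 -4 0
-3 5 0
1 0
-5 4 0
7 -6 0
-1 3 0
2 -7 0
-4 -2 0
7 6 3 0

Suppose x4 = False.
From the singleton clause (x1), x1 = True.
From the singleton clause (¬x5), x5 = False.
From the singleton clause (¬x3), x3 = False.
Now (x3) is unsatisfied and unit — conflict.
So every satisfying assignment has x4 = True.

True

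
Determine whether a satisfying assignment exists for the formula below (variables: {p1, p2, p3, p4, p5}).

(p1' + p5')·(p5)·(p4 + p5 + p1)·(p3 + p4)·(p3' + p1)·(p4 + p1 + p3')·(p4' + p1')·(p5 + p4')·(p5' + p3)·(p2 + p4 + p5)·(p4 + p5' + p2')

No, unsatisfiable

Unit clause (p5) forces p5 = 1.
Unit clause (p1') forces p1 = 0.
Unit clause (p3') forces p3 = 0.
That conflicts with the unit clause (p3).
No assignment satisfies every clause.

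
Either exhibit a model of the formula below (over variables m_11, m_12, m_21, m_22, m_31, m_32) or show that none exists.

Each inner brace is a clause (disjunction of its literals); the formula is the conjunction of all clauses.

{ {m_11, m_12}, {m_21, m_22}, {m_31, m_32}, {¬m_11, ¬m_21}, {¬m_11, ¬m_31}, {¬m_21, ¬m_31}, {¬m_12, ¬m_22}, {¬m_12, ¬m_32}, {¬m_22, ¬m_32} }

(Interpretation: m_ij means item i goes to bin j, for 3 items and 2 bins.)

Suppose m_11 = True.
Unit clause (¬m_21) forces m_21 = False.
Unit clause (m_22) forces m_22 = True.
Unit clause (¬m_31) forces m_31 = False.
Unit clause (m_32) forces m_32 = True.
That conflicts with the unit clause (¬m_32).
Undo m_11 and try m_11 = False.
Unit clause (m_12) forces m_12 = True.
Unit clause (¬m_22) forces m_22 = False.
Unit clause (m_21) forces m_21 = True.
Unit clause (¬m_31) forces m_31 = False.
Unit clause (m_32) forces m_32 = True.
That conflicts with the unit clause (¬m_32).
Either choice for m_11 ends in contradiction.

UNSATISFIABLE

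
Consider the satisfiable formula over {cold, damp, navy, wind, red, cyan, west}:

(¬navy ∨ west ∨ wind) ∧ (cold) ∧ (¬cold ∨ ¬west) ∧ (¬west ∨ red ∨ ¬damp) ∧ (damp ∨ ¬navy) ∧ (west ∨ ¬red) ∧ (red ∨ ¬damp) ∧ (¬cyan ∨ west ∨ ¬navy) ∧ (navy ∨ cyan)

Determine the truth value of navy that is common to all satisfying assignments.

Suppose navy = True.
From the singleton clause (cold), cold = True.
From the singleton clause (¬west), west = False.
From the singleton clause (wind), wind = True.
From the singleton clause (damp), damp = True.
From the singleton clause (¬red), red = False.
Now (red) is unsatisfied and unit — conflict.
So every satisfying assignment has navy = False.

False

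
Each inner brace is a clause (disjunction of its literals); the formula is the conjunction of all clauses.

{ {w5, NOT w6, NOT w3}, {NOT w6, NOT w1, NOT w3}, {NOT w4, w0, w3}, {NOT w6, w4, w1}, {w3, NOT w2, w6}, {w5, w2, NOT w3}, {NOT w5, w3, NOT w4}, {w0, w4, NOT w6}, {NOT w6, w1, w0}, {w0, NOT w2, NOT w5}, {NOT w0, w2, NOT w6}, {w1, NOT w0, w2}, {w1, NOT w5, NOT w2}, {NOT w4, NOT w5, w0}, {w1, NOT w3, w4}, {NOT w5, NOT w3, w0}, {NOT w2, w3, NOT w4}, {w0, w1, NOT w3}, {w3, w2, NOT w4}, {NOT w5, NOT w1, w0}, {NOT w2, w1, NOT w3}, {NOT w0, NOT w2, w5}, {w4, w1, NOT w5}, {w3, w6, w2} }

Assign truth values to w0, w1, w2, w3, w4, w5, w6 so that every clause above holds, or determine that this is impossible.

w0: true; w1: true; w2: true; w3: true; w4: false; w5: true; w6: false

Suppose w5 = true.
Suppose w3 = true.
Unit clause (w0) forces w0 = true.
Suppose w6 = false.
Suppose w1 = true.
Every clause is now satisfied; w2, w4 are unconstrained.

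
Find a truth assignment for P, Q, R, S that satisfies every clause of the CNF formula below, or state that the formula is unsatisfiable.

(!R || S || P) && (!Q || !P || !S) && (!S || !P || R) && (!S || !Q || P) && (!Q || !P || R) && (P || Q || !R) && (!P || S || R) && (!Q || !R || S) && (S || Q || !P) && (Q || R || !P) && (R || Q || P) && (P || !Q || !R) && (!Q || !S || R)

P ↦ true,  Q ↦ false,  R ↦ true,  S ↦ true

Branch on R: set R = true.
Branch on S: set S = true.
Branch on Q: set Q = false.
Unit clause (P) forces P = true.
All clauses are satisfied.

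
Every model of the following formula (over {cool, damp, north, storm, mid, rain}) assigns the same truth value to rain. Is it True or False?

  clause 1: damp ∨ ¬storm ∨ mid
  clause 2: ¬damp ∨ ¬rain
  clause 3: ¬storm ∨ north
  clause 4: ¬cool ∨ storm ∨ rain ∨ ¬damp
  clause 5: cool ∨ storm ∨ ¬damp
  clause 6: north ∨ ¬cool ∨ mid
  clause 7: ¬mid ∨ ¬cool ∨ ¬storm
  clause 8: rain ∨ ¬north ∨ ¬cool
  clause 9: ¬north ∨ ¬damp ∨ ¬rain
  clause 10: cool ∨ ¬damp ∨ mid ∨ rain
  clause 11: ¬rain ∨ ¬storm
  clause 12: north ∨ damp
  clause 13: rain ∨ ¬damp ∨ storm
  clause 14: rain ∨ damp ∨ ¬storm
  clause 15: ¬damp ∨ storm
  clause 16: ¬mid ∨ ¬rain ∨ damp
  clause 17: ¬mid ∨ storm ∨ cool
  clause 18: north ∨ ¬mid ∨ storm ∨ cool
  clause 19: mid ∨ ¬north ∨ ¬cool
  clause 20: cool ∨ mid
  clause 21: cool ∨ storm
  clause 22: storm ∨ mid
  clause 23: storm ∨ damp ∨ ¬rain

False

Suppose rain = True.
Unit clause (¬damp) forces damp = False.
Unit clause (¬storm) forces storm = False.
Now (storm) is unsatisfied and unit — conflict.
So every satisfying assignment has rain = False.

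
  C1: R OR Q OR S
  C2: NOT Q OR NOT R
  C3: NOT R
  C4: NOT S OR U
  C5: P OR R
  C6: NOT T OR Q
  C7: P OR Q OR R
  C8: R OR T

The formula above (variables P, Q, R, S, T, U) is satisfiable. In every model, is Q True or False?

Suppose Q = false.
Unit clause (NOT R) forces R = false.
Unit clause (S) forces S = true.
Unit clause (U) forces U = true.
Unit clause (P) forces P = true.
Unit clause (NOT T) forces T = false.
But (T) is also a unit clause — contradiction.
So every satisfying assignment has Q = True.

True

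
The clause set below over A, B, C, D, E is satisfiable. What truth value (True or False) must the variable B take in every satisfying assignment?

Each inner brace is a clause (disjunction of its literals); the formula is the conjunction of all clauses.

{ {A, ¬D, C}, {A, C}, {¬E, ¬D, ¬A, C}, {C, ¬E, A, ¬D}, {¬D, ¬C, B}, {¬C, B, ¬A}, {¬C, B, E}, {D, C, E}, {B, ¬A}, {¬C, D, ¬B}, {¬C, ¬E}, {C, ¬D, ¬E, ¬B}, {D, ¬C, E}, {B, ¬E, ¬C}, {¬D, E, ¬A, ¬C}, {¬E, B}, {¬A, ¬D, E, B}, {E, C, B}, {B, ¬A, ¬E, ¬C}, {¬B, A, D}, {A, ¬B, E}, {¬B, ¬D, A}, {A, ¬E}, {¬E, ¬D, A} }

True

Suppose B = False.
(¬A) alone gives A = False.
(C) alone gives C = True.
(¬D) alone gives D = False.
(E) alone gives E = True.
That conflicts with the unit clause (¬E).
So every satisfying assignment has B = True.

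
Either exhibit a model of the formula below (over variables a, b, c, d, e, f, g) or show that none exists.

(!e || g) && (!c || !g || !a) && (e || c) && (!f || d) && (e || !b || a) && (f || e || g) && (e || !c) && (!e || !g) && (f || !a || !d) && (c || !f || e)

UNSATISFIABLE

Branch on e: set e = false.
Unit clause (c) forces c = true.
Now (!c) is unsatisfied and unit — conflict.
Undo e and try e = true.
Unit clause (g) forces g = true.
Now (!g) is unsatisfied and unit — conflict.
Either choice for e ends in contradiction.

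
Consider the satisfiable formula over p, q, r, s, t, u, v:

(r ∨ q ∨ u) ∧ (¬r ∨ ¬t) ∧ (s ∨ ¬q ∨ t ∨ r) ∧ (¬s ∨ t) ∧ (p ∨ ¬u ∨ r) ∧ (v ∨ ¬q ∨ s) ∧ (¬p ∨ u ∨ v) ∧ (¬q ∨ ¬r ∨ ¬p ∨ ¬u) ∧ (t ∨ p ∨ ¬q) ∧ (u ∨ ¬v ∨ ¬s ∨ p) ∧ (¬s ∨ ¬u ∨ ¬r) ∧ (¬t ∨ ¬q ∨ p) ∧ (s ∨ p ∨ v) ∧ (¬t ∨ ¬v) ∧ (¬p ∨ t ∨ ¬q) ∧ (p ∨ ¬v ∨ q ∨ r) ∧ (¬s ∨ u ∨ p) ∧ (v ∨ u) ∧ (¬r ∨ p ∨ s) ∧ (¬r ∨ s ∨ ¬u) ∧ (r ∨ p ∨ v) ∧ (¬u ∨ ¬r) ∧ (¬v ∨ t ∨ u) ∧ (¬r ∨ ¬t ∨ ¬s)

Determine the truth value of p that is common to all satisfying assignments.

True

Suppose p = False.
Case r = False:
The clause (¬u) is unit, so u = False.
The clause (q) is unit, so q = True.
The clause (t) is unit, so t = True.
Now (¬t) is unsatisfied and unit — conflict.
So r must be the other value — set r = True.
The clause (¬t) is unit, so t = False.
The clause (¬s) is unit, so s = False.
Now (s) is unsatisfied and unit — conflict.
Neither r = True nor r = False works.
So every satisfying assignment has p = True.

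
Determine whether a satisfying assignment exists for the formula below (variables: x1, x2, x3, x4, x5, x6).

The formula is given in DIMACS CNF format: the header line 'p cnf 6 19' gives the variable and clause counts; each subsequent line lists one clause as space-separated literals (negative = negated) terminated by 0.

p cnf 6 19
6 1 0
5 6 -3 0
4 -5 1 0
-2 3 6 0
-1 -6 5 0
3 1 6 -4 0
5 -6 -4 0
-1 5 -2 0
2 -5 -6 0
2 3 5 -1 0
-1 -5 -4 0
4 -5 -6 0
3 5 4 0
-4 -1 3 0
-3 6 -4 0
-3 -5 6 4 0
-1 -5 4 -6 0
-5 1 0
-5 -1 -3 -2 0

Try x6 = True.
Try x1 = False.
From the singleton clause (¬x5), x5 = False.
From the singleton clause (¬x4), x4 = False.
From the singleton clause (x3), x3 = True.
All clauses hold; x2 can take either value.
A satisfying assignment: x1: False,  x2: True,  x3: True,  x4: False,  x5: False,  x6: True.

Yes, satisfiable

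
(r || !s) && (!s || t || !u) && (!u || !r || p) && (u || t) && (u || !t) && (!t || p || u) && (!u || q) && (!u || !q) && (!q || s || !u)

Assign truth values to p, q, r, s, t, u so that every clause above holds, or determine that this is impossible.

UNSATISFIABLE

Branch on r: set r = true.
Branch on u: set u = false.
The clause (t) is unit, so t = true.
That conflicts with the unit clause (!t).
That branch fails; take u = true instead.
The clause (p) is unit, so p = true.
The clause (q) is unit, so q = true.
That conflicts with the unit clause (!q).
Both values of u lead to a conflict.
That branch fails; take r = false instead.
The clause (!s) is unit, so s = false.
Branch on u: set u = true.
The clause (q) is unit, so q = true.
That conflicts with the unit clause (!q).
That branch fails; take u = false instead.
The clause (t) is unit, so t = true.
That conflicts with the unit clause (!t).
Both values of u lead to a conflict.
Both values of r lead to a conflict.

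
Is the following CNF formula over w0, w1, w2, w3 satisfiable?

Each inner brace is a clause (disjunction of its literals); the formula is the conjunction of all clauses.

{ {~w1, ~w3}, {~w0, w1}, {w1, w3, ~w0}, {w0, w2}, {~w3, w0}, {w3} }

The clause (w3) is unit, so w3 = 1.
The clause (~w1) is unit, so w1 = 0.
The clause (~w0) is unit, so w0 = 0.
That conflicts with the unit clause (w0).
No assignment satisfies every clause.

No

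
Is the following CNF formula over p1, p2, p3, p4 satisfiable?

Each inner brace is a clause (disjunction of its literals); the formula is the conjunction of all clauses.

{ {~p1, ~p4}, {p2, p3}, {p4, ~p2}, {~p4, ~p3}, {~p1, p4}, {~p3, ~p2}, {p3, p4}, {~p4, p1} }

Try p1 = 0.
The clause (~p4) is unit, so p4 = 0.
The clause (~p2) is unit, so p2 = 0.
The clause (p3) is unit, so p3 = 1.
This assignment satisfies each clause.
A satisfying assignment: p1: 0; p2: 0; p3: 1; p4: 0.

Yes, satisfiable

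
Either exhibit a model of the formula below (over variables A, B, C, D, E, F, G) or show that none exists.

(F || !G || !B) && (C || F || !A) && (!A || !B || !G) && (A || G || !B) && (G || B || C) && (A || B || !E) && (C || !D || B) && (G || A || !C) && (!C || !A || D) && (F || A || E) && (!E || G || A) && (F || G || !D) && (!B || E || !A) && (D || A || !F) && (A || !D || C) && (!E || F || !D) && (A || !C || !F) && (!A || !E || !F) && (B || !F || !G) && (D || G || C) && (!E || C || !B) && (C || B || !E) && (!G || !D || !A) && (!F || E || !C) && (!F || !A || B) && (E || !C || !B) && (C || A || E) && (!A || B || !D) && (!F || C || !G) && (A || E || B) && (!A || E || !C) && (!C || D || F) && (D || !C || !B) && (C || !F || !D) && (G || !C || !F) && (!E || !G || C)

Branch on F: set F = true.
Branch on D: set D = true.
(C) alone gives C = true.
(A) alone gives A = true.
(!E) alone gives E = false.
But (E) is also a unit clause — contradiction.
So D must be the other value — set D = false.
(A) alone gives A = true.
(!C) alone gives C = false.
(!E) alone gives E = false.
(!B) alone gives B = false.
But (B) is also a unit clause — contradiction.
Both values of D lead to a conflict.
So F must be the other value — set F = false.
Branch on G: set G = false.
(!D) alone gives D = false.
(C) alone gives C = true.
But (!C) is also a unit clause — contradiction.
So G must be the other value — set G = true.
(!B) alone gives B = false.
Branch on C: set C = true.
(D) alone gives D = true.
(!E) alone gives E = false.
(A) alone gives A = true.
But (!A) is also a unit clause — contradiction.
So C must be the other value — set C = false.
(!A) alone gives A = false.
(!E) alone gives E = false.
But (E) is also a unit clause — contradiction.
Both values of C lead to a conflict.
Both values of G lead to a conflict.
Both values of F lead to a conflict.

UNSATISFIABLE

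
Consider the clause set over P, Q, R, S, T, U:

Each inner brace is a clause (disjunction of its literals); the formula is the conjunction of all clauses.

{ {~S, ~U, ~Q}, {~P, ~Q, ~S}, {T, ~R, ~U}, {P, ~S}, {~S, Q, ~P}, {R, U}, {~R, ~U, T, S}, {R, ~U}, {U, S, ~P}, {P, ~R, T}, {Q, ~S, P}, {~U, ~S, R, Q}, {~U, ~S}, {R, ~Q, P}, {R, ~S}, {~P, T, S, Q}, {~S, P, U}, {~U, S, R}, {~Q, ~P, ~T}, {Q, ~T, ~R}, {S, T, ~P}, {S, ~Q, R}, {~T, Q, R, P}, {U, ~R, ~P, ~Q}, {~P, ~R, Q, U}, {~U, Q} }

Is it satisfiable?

Case P = 0:
(~S) alone gives S = 0.
Case R = 1:
(T) alone gives T = 1.
(Q) alone gives Q = 1.
Every clause is now satisfied; U is unconstrained.
A satisfying assignment: P=0; Q=1; R=1; S=0; T=1; U=1.

Satisfiable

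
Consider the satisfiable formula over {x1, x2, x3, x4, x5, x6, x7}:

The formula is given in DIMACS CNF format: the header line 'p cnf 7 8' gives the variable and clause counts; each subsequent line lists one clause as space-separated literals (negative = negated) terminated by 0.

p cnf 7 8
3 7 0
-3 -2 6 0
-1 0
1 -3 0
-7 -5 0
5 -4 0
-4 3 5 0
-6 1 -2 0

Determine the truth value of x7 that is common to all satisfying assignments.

Suppose x7 = False.
From the singleton clause (x3), x3 = True.
From the singleton clause (¬x1), x1 = False.
But (x1) is also a unit clause — contradiction.
So every satisfying assignment has x7 = True.

True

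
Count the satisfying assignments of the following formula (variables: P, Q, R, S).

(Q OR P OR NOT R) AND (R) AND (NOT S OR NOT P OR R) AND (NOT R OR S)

There are 2^4 = 16 truth assignments over (P, Q, R, S).
Check each against the 4 clauses (columns in the order P, Q, R, S):
  F F F F  ✗ fails (R)
  F F F T  ✗ fails (R)
  F F T F  ✗ fails (Q OR P OR NOT R)
  F F T T  ✗ fails (Q OR P OR NOT R)
  F T F F  ✗ fails (R)
  F T F T  ✗ fails (R)
  F T T F  ✗ fails (NOT R OR S)
  F T T T  ✓ satisfies all
  T F F F  ✗ fails (R)
  T F F T  ✗ fails (R)
  T F T F  ✗ fails (NOT R OR S)
  T F T T  ✓ satisfies all
  T T F F  ✗ fails (R)
  T T F T  ✗ fails (R)
  T T T F  ✗ fails (NOT R OR S)
  T T T T  ✓ satisfies all
3 of the 16 rows are models.

3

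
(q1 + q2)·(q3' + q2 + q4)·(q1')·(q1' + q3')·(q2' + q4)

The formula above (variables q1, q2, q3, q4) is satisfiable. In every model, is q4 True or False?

True

Suppose q4 = 0.
Unit clause (q1') forces q1 = 0.
Unit clause (q2) forces q2 = 1.
But (q2') is also a unit clause — contradiction.
So every satisfying assignment has q4 = True.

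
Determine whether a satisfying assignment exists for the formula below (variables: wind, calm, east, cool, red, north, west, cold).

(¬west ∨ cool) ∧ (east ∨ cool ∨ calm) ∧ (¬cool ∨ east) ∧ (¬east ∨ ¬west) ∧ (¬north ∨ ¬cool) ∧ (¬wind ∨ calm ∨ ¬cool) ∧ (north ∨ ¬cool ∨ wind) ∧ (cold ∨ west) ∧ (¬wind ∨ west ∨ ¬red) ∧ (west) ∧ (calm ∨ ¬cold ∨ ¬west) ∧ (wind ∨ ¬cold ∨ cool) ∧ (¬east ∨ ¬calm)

The clause (west) is unit, so west = True.
The clause (cool) is unit, so cool = True.
The clause (east) is unit, so east = True.
That conflicts with the unit clause (¬east).
No assignment satisfies every clause.

Unsatisfiable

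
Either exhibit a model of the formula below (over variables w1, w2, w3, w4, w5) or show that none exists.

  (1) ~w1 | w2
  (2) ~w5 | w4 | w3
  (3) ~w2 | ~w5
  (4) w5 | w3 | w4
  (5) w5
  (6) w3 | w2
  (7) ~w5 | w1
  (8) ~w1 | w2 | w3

UNSATISFIABLE

The clause (w5) is unit, so w5 = 1.
The clause (~w2) is unit, so w2 = 0.
The clause (~w1) is unit, so w1 = 0.
But (w1) is also a unit clause — contradiction.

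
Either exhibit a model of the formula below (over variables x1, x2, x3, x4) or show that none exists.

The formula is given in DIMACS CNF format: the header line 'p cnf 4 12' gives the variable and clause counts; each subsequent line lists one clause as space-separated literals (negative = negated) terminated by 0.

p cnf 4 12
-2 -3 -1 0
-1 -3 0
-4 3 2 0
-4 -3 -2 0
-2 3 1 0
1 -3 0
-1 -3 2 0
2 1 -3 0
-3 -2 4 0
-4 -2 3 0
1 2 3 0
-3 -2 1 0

x1 ↦ True; x2 ↦ True; x3 ↦ False; x4 ↦ False

Try x1 = True.
From the singleton clause (¬x3), x3 = False.
Try x4 = False.
No clause remains; x2 is free.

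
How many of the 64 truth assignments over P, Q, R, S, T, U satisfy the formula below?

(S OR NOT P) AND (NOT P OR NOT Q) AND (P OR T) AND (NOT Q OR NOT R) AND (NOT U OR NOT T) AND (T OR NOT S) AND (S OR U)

There are 2^6 = 64 truth assignments over (P, Q, R, S, T, U).
Split on S. With S = true, the clauses containing S are satisfied and NOT S drops from the rest; 5 of the 2^5 = 32 assignments to the other variables satisfy what remains.
With S = false, by the same count on the reduced clause set, 0 assignments work.
(One model: P=F, Q=F, R=F, S=T, T=T, U=F.)
Total: 5 + 0 = 5.

5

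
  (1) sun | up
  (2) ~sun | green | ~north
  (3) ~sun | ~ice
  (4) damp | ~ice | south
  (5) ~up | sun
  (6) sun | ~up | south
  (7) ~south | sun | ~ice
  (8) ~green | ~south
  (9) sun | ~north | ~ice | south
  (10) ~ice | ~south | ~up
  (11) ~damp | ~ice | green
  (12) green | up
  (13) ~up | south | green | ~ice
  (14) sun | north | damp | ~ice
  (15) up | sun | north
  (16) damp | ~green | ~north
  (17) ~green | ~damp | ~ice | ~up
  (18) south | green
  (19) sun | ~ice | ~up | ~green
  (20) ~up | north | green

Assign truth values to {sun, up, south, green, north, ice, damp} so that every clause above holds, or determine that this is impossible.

sun ↦ 1,  up ↦ 1,  south ↦ 0,  green ↦ 1,  north ↦ 0,  ice ↦ 0,  damp ↦ 0

Suppose sun = 1.
Unit clause (~ice) forces ice = 0.
Suppose green = 1.
Unit clause (~south) forces south = 0.
Suppose damp = 0.
Unit clause (~north) forces north = 0.
Every clause is now satisfied; up is unconstrained.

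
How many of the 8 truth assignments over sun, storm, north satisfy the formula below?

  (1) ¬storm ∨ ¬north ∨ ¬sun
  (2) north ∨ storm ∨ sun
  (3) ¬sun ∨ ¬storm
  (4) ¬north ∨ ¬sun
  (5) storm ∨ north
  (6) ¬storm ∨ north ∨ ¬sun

3

There are 2^3 = 8 truth assignments over (sun, storm, north).
Check each against the 6 clauses (columns in the order sun, storm, north):
  F F F  ✗ fails (north ∨ storm ∨ sun)
  F F T  ✓ satisfies all
  F T F  ✓ satisfies all
  F T T  ✓ satisfies all
  T F F  ✗ fails (storm ∨ north)
  T F T  ✗ fails (¬north ∨ ¬sun)
  T T F  ✗ fails (¬sun ∨ ¬storm)
  T T T  ✗ fails (¬storm ∨ ¬north ∨ ¬sun)
3 of the 8 rows are models.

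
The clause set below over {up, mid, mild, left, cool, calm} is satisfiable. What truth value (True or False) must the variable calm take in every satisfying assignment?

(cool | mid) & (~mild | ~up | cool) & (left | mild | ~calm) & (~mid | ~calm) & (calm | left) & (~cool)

Suppose calm = 1.
(~mid) alone gives mid = 0.
(cool) alone gives cool = 1.
Now (~cool) is unsatisfied and unit — conflict.
So every satisfying assignment has calm = False.

False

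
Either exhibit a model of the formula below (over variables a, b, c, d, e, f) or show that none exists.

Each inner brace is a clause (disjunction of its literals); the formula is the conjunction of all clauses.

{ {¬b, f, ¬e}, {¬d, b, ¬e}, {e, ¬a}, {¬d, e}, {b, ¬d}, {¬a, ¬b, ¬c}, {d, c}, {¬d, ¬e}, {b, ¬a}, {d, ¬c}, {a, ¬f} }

UNSATISFIABLE

Case e = True:
The clause (¬d) is unit, so d = False.
The clause (c) is unit, so c = True.
That conflicts with the unit clause (¬c).
So e must be the other value — set e = False.
The clause (¬a) is unit, so a = False.
The clause (¬d) is unit, so d = False.
The clause (c) is unit, so c = True.
That conflicts with the unit clause (¬c).
Either choice for e ends in contradiction.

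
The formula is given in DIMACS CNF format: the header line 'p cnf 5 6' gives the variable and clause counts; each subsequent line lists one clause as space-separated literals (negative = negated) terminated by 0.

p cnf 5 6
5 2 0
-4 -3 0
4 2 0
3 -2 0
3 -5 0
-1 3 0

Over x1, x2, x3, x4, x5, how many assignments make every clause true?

There are 2^5 = 32 truth assignments over (x1, x2, x3, x4, x5).
Split on x4. With x4 = True, the clauses containing x4 are satisfied and ¬x4 drops from the rest; 0 of the 2^4 = 16 assignments to the other variables satisfy what remains.
With x4 = False, by the same count on the reduced clause set, 4 assignments work.
(One model: x1=F, x2=T, x3=T, x4=F, x5=F.)
Total: 0 + 4 = 4.

4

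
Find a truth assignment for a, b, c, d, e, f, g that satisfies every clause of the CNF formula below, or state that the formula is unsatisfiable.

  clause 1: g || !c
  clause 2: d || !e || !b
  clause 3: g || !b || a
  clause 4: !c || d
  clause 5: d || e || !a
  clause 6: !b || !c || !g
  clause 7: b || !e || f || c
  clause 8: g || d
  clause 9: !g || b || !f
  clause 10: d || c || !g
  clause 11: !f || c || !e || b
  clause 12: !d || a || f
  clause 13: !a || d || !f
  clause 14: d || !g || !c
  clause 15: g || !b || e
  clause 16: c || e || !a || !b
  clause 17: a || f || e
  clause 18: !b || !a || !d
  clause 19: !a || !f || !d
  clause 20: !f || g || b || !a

Suppose g = true.
Suppose c = false.
Unit clause (d) forces d = true.
Suppose b = false.
Unit clause (!f) forces f = false.
Unit clause (!e) forces e = false.
Unit clause (a) forces a = true.
All clauses are satisfied.

a=true,  b=false,  c=false,  d=true,  e=false,  f=false,  g=true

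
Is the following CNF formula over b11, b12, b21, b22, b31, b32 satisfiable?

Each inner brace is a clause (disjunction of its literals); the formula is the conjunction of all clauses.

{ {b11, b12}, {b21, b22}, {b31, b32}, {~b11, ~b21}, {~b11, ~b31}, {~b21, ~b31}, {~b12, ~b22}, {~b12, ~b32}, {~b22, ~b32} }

Unsatisfiable

Case b11 = 1:
Unit clause (~b21) forces b21 = 0.
Unit clause (b22) forces b22 = 1.
Unit clause (~b31) forces b31 = 0.
Unit clause (b32) forces b32 = 1.
But (~b32) is also a unit clause — contradiction.
That branch fails; take b11 = 0 instead.
Unit clause (b12) forces b12 = 1.
Unit clause (~b22) forces b22 = 0.
Unit clause (b21) forces b21 = 1.
Unit clause (~b31) forces b31 = 0.
Unit clause (b32) forces b32 = 1.
But (~b32) is also a unit clause — contradiction.
Both values of b11 lead to a conflict.
No assignment satisfies every clause.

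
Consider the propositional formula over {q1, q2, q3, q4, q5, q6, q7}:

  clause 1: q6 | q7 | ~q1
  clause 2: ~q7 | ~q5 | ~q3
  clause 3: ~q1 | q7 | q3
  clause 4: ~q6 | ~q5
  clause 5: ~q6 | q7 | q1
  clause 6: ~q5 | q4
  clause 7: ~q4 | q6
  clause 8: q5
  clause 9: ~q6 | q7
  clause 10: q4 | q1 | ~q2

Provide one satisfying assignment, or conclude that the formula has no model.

The clause (q5) is unit, so q5 = 1.
The clause (~q6) is unit, so q6 = 0.
The clause (q4) is unit, so q4 = 1.
Now (~q4) is unsatisfied and unit — conflict.

UNSATISFIABLE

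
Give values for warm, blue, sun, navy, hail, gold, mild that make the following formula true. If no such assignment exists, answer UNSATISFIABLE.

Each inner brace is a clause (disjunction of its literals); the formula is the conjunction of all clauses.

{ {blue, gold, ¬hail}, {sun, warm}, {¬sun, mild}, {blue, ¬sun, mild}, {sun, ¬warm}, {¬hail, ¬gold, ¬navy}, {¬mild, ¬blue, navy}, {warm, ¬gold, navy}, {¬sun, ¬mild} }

Case sun = True:
(mild) alone gives mild = True.
That conflicts with the unit clause (¬mild).
Undo sun and try sun = False.
(warm) alone gives warm = True.
That conflicts with the unit clause (¬warm).
Either choice for sun ends in contradiction.

UNSATISFIABLE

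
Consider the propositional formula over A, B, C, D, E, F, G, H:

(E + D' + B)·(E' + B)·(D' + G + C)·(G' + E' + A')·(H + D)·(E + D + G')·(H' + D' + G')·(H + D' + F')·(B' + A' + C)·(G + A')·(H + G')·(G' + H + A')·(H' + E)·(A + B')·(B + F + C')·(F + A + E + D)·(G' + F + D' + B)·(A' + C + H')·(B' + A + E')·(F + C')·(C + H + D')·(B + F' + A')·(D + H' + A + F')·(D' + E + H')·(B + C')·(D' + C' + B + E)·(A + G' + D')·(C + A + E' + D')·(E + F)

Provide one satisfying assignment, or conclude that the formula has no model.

Branch on E: set E = 0.
From the singleton clause (H'), H = 0.
From the singleton clause (D), D = 1.
From the singleton clause (B), B = 1.
From the singleton clause (F'), F = 0.
Now (F) is unsatisfied and unit — conflict.
Undo E and try E = 1.
From the singleton clause (B), B = 1.
From the singleton clause (A), A = 1.
From the singleton clause (G'), G = 0.
Now (G) is unsatisfied and unit — conflict.
Either choice for E ends in contradiction.

UNSATISFIABLE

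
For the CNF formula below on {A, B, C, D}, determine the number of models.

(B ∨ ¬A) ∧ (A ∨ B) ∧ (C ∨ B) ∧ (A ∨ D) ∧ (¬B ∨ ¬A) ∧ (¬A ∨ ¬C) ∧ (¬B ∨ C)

1

There are 2^4 = 16 truth assignments over (A, B, C, D).
Check each against the 7 clauses (columns in the order A, B, C, D):
  F F F F  ✗ fails (A ∨ B)
  F F F T  ✗ fails (A ∨ B)
  F F T F  ✗ fails (A ∨ B)
  F F T T  ✗ fails (A ∨ B)
  F T F F  ✗ fails (A ∨ D)
  F T F T  ✗ fails (¬B ∨ C)
  F T T F  ✗ fails (A ∨ D)
  F T T T  ✓ satisfies all
  T F F F  ✗ fails (B ∨ ¬A)
  T F F T  ✗ fails (B ∨ ¬A)
  T F T F  ✗ fails (B ∨ ¬A)
  T F T T  ✗ fails (B ∨ ¬A)
  T T F F  ✗ fails (¬B ∨ ¬A)
  T T F T  ✗ fails (¬B ∨ ¬A)
  T T T F  ✗ fails (¬B ∨ ¬A)
  T T T T  ✗ fails (¬B ∨ ¬A)
1 of the 16 rows is a model.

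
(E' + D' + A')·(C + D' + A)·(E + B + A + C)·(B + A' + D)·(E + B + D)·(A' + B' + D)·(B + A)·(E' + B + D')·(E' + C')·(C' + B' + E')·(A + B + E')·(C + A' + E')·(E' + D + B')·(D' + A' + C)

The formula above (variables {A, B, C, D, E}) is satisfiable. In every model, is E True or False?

False

Suppose E = 1.
Unit clause (C') forces C = 0.
Unit clause (A') forces A = 0.
Unit clause (D') forces D = 0.
Unit clause (B) forces B = 1.
That conflicts with the unit clause (B').
So every satisfying assignment has E = False.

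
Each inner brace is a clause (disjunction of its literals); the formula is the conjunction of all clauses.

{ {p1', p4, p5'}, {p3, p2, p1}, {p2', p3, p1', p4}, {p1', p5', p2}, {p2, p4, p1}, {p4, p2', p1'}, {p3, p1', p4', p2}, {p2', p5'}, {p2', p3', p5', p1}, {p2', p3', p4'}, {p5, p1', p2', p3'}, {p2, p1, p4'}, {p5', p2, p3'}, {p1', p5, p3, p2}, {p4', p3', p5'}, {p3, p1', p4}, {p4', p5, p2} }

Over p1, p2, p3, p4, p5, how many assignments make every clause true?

5

There are 2^5 = 32 truth assignments over (p1, p2, p3, p4, p5).
Split on p2. With p2 = 1, the clauses containing p2 are satisfied and p2' drops from the rest; 4 of the 2^4 = 16 assignments to the other variables satisfy what remains.
With p2 = 0, by the same count on the reduced clause set, 1 assignment works.
Total: 4 + 1 = 5.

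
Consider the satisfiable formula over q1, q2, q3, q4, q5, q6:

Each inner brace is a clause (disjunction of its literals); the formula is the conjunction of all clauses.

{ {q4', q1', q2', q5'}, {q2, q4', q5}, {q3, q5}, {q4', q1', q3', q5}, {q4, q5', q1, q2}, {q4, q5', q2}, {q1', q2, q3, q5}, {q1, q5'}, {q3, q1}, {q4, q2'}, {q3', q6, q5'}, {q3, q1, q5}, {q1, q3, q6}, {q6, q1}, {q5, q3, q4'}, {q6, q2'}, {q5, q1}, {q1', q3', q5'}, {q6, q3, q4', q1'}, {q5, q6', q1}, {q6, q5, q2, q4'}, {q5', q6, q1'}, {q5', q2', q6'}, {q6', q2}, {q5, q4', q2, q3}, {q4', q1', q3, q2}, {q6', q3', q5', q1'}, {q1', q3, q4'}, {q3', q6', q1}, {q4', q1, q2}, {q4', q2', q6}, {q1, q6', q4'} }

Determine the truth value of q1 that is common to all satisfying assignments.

True

Suppose q1 = 0.
From the singleton clause (q5'), q5 = 0.
But (q5) is also a unit clause — contradiction.
So every satisfying assignment has q1 = True.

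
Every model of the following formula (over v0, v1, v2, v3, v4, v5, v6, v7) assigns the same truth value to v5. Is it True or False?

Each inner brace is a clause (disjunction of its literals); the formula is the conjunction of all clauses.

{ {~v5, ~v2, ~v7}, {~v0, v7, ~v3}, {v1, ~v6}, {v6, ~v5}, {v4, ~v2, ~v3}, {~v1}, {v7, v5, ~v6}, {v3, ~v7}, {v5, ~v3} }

False

Suppose v5 = 1.
Unit clause (v6) forces v6 = 1.
Unit clause (v1) forces v1 = 1.
That conflicts with the unit clause (~v1).
So every satisfying assignment has v5 = False.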